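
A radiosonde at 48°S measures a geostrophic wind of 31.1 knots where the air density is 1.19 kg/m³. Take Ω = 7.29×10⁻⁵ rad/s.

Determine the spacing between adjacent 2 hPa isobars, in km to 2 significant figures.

97 km

Coriolis parameter at 48°S:
f = 2Ω sin φ = 2 × 7.29×10⁻⁵ × sin 48° = 1.08×10⁻⁴ s⁻¹
Wind speed in SI: 31.1 knots = 16.0 m/s
Geostrophic balance rearranged: |∂P/∂n| = f ρ V_g
|∂P/∂n| = 1.08×10⁻⁴ × 1.19 × 16.0 = 2.06×10⁻³ Pa/m
Isobar spacing: Δn = ΔP/|∂P/∂n| = 200 Pa / 2.06×10⁻³ Pa/m = 96951 m ≈ 97 km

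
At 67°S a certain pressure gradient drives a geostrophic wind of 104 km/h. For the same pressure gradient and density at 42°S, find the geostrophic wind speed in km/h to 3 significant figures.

With the same pressure gradient and density, V_g ∝ 1/f ∝ 1/sin φ.
V₂ = V₁ · sin φ₁ / sin φ₂ = 104 × sin 67° / sin 42°
V₂ = 104 × 0.9205/0.6691 = 143 km/h

143 km/h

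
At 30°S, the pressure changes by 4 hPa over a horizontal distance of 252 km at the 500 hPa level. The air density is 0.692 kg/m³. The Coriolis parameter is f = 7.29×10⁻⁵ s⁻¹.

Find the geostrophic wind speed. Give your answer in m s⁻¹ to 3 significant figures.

Pressure gradient: |∂P/∂n| = 400 Pa / 252000 m = 1.59×10⁻³ Pa/m
Geostrophic balance (pressure-gradient force = Coriolis force):
V_g = (1/(fρ)) |∂P/∂n| = 1.59×10⁻³ / (7.29×10⁻⁵ × 0.692) = 31.5 m/s

31.5 m s⁻¹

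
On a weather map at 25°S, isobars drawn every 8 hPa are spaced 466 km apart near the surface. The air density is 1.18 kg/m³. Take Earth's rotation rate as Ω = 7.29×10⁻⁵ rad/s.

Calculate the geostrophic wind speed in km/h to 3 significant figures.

Coriolis parameter at 25°S:
f = 2Ω sin φ = 2 × 7.29×10⁻⁵ × sin 25° = 6.16×10⁻⁵ s⁻¹
Pressure gradient: |∂P/∂n| = 800 Pa / 466000 m = 1.72×10⁻³ Pa/m
Geostrophic balance (pressure-gradient force = Coriolis force):
V_g = (1/(fρ)) |∂P/∂n| = 1.72×10⁻³ / (6.16×10⁻⁵ × 1.18) = 23.6 m/s
Converting: 23.6 m/s × 3.6 = 85.0 km/h

85.0 km/h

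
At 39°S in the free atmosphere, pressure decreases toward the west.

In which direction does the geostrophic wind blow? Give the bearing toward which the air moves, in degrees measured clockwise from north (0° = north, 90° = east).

180°

The pressure-gradient force points toward the west (bearing 270°).
Geostrophic balance: in the Southern Hemisphere the Coriolis force deflects motion to the left, so the geostrophic wind blows 90° to the left of the pressure-gradient force (low pressure on the right).
Rotating 270° by 90° counterclockwise gives 180° — the wind blows toward the south.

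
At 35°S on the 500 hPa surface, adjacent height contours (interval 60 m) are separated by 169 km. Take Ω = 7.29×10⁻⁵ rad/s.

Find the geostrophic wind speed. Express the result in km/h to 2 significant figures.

150 km/h

Coriolis parameter at 35°S:
f = 2Ω sin φ = 2 × 7.29×10⁻⁵ × sin 35° = 8.36×10⁻⁵ s⁻¹
Height gradient: |∂Z/∂n| = 60 m / 169000 m = 3.55×10⁻⁴
On a pressure surface, geostrophic balance gives V_g = (g/f)|∂Z/∂n|:
V_g = 9.81 × 3.55×10⁻⁴ / 8.36×10⁻⁵ = 41.6 m/s
Converting: 41.6 m/s × 3.6 = 150 km/h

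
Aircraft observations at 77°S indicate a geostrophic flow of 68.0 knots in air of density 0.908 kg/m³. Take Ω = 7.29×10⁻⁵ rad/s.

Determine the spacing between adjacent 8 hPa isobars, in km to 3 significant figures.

177 km

Coriolis parameter at 77°S:
f = 2Ω sin φ = 2 × 7.29×10⁻⁵ × sin 77° = 1.42×10⁻⁴ s⁻¹
Wind speed in SI: 68.0 knots = 35.0 m/s
Geostrophic balance rearranged: |∂P/∂n| = f ρ V_g
|∂P/∂n| = 1.42×10⁻⁴ × 0.908 × 35.0 = 4.51×10⁻³ Pa/m
Isobar spacing: Δn = ΔP/|∂P/∂n| = 800 Pa / 4.51×10⁻³ Pa/m = 177286 m ≈ 177 km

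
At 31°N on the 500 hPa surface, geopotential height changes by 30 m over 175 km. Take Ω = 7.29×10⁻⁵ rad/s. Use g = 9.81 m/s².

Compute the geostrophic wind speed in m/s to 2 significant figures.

Coriolis parameter at 31°N:
f = 2Ω sin φ = 2 × 7.29×10⁻⁵ × sin 31° = 7.51×10⁻⁵ s⁻¹
Height gradient: |∂Z/∂n| = 30 m / 175000 m = 1.71×10⁻⁴
On a pressure surface, geostrophic balance gives V_g = (g/f)|∂Z/∂n|:
V_g = 9.81 × 1.71×10⁻⁴ / 7.51×10⁻⁵ = 22.4 m/s

22 m/s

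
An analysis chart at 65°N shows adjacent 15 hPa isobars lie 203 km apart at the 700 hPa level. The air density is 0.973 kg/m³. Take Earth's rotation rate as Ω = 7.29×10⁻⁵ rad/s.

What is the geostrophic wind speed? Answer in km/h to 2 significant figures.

210 km/h

Coriolis parameter at 65°N:
f = 2Ω sin φ = 2 × 7.29×10⁻⁵ × sin 65° = 1.32×10⁻⁴ s⁻¹
Pressure gradient: |∂P/∂n| = 1500 Pa / 203000 m = 7.39×10⁻³ Pa/m
Geostrophic balance (pressure-gradient force = Coriolis force):
V_g = (1/(fρ)) |∂P/∂n| = 7.39×10⁻³ / (1.32×10⁻⁴ × 0.973) = 57.5 m/s
Converting: 57.5 m/s × 3.6 = 210 km/h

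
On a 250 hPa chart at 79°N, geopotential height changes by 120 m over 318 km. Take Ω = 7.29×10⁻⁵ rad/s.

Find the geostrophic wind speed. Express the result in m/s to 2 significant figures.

Coriolis parameter at 79°N:
f = 2Ω sin φ = 2 × 7.29×10⁻⁵ × sin 79° = 1.43×10⁻⁴ s⁻¹
Height gradient: |∂Z/∂n| = 120 m / 318000 m = 3.77×10⁻⁴
On a pressure surface, geostrophic balance gives V_g = (g/f)|∂Z/∂n|:
V_g = 9.81 × 3.77×10⁻⁴ / 1.43×10⁻⁴ = 25.9 m/s

26 m/s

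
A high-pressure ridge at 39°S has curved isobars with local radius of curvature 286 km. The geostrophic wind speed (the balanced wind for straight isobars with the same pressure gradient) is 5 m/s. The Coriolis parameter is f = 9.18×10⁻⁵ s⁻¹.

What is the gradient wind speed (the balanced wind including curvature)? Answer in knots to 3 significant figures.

Around a high, pressure-gradient force acts outward with centrifugal, so Coriolis balances both:
fV = (1/ρ)|∂P/∂n| + V²/R  →  V² − fR·V + fR·V_g = 0
With fR = 9.18×10⁻⁵ × 286×10³ m = 26.3 m/s:
V = [fR − √((fR)² − 4 fR V_g)]/2 = [26.3 − √(26.3² − 4×26.3×5)]/2 = 6.72 m/s
Supergeostrophic (V > V_g = 5 m/s), as expected around a high.
Converting: 6.72 m/s × 1.944 = 13.1 knots

13.1 knots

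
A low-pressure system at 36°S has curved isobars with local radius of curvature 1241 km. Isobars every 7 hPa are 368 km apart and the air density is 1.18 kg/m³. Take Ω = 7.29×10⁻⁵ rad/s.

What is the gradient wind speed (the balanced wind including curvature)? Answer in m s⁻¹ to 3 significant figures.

16.3 m s⁻¹

Coriolis parameter at 36°S:
f = 2Ω sin φ = 2 × 7.29×10⁻⁵ × sin 36° = 8.57×10⁻⁵ s⁻¹
Pressure gradient: |∂P/∂n| = 700 Pa / 368000 m = 1.90×10⁻³ Pa/m
Geostrophic speed: V_g = |∂P/∂n|/(fρ) = 1.90×10⁻³/(8.57×10⁻⁵ × 1.18) = 18.8 m/s
Around a low, centrifugal force acts outward with Coriolis, so pressure-gradient force balances both:
(1/ρ)|∂P/∂n| = fV + V²/R  →  V² + fR·V − fR·V_g = 0
With fR = 8.57×10⁻⁵ × 1241×10³ m = 106 m/s:
V = [−fR + √((fR)² + 4 fR V_g)]/2 = [−106 + √(106² + 4×106×18.8)]/2 = 16.3 m/s
Subgeostrophic (V < V_g = 18.8 m/s), as expected around a low.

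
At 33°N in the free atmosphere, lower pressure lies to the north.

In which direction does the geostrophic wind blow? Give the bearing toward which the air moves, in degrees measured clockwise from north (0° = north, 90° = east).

The pressure-gradient force points toward the north (bearing 000°).
Geostrophic balance: in the Northern Hemisphere the Coriolis force deflects motion to the right, so the geostrophic wind blows 90° to the right of the pressure-gradient force (low pressure on the left).
Rotating 000° by 90° clockwise gives 090° — the wind blows toward the east.

090°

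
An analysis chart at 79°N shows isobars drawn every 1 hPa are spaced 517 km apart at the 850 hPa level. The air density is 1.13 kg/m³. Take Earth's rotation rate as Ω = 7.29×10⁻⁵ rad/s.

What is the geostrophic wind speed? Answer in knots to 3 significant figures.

2.32 knots

Coriolis parameter at 79°N:
f = 2Ω sin φ = 2 × 7.29×10⁻⁵ × sin 79° = 1.43×10⁻⁴ s⁻¹
Pressure gradient: |∂P/∂n| = 100 Pa / 517000 m = 1.93×10⁻⁴ Pa/m
Geostrophic balance (pressure-gradient force = Coriolis force):
V_g = (1/(fρ)) |∂P/∂n| = 1.93×10⁻⁴ / (1.43×10⁻⁴ × 1.13) = 1.20 m/s
Converting: 1.20 m/s × 1.944 = 2.32 knots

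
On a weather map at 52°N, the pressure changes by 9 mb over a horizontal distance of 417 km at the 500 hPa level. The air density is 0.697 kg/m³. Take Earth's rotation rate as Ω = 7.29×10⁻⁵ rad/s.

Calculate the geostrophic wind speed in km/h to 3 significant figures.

97.0 km/h

Coriolis parameter at 52°N:
f = 2Ω sin φ = 2 × 7.29×10⁻⁵ × sin 52° = 1.15×10⁻⁴ s⁻¹
Pressure gradient: |∂P/∂n| = 900 Pa / 417000 m = 2.16×10⁻³ Pa/m
Geostrophic balance (pressure-gradient force = Coriolis force):
V_g = (1/(fρ)) |∂P/∂n| = 2.16×10⁻³ / (1.15×10⁻⁴ × 0.697) = 27.0 m/s
Converting: 27.0 m/s × 3.6 = 97.0 km/h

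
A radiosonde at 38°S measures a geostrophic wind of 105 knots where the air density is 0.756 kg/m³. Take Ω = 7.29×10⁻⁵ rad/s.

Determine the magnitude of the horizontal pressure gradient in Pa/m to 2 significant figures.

3.7×10⁻³ Pa/m

Coriolis parameter at 38°S:
f = 2Ω sin φ = 2 × 7.29×10⁻⁵ × sin 38° = 8.98×10⁻⁵ s⁻¹
Wind speed in SI: 105 knots = 54.0 m/s
Geostrophic balance rearranged: |∂P/∂n| = f ρ V_g
|∂P/∂n| = 8.98×10⁻⁵ × 0.756 × 54.0 = 3.67×10⁻³ Pa/m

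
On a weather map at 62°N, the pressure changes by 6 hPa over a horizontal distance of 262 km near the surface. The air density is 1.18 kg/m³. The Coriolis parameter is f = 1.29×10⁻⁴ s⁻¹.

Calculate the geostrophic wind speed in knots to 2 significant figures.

Pressure gradient: |∂P/∂n| = 600 Pa / 262000 m = 2.29×10⁻³ Pa/m
Geostrophic balance (pressure-gradient force = Coriolis force):
V_g = (1/(fρ)) |∂P/∂n| = 2.29×10⁻³ / (1.29×10⁻⁴ × 1.18) = 15.0 m/s
Converting: 15.0 m/s × 1.944 = 29 knots

29 knots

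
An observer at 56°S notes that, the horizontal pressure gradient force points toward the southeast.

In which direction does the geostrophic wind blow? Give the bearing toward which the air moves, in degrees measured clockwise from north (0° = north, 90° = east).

045°

The pressure-gradient force points toward the southeast (bearing 135°).
Geostrophic balance: in the Southern Hemisphere the Coriolis force deflects motion to the left, so the geostrophic wind blows 90° to the left of the pressure-gradient force (low pressure on the right).
Rotating 135° by 90° counterclockwise gives 045° — the wind blows toward the northeast.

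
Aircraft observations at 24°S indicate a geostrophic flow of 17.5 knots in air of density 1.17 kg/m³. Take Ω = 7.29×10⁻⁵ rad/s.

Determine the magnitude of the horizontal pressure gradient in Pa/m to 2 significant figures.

Coriolis parameter at 24°S:
f = 2Ω sin φ = 2 × 7.29×10⁻⁵ × sin 24° = 5.93×10⁻⁵ s⁻¹
Wind speed in SI: 17.5 knots = 9.00 m/s
Geostrophic balance rearranged: |∂P/∂n| = f ρ V_g
|∂P/∂n| = 5.93×10⁻⁵ × 1.17 × 9.00 = 6.25×10⁻⁴ Pa/m

6.2×10⁻⁴ Pa/m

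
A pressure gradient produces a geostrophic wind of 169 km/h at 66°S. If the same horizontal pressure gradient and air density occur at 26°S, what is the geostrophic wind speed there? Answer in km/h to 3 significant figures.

With the same pressure gradient and density, V_g ∝ 1/f ∝ 1/sin φ.
V₂ = V₁ · sin φ₁ / sin φ₂ = 169 × sin 66° / sin 26°
V₂ = 169 × 0.9135/0.4384 = 352 km/h

352 km/h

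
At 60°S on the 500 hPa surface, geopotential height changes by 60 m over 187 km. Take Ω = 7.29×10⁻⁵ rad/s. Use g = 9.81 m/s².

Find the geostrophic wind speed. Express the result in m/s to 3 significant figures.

Coriolis parameter at 60°S:
f = 2Ω sin φ = 2 × 7.29×10⁻⁵ × sin 60° = 1.26×10⁻⁴ s⁻¹
Height gradient: |∂Z/∂n| = 60 m / 187000 m = 3.21×10⁻⁴
On a pressure surface, geostrophic balance gives V_g = (g/f)|∂Z/∂n|:
V_g = 9.81 × 3.21×10⁻⁴ / 1.26×10⁻⁴ = 24.9 m/s

24.9 m/s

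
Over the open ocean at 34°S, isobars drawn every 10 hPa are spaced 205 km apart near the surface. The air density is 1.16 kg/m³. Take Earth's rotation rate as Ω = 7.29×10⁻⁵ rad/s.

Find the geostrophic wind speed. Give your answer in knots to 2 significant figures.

100 knots

Coriolis parameter at 34°S:
f = 2Ω sin φ = 2 × 7.29×10⁻⁵ × sin 34° = 8.15×10⁻⁵ s⁻¹
Pressure gradient: |∂P/∂n| = 1000 Pa / 205000 m = 4.88×10⁻³ Pa/m
Geostrophic balance (pressure-gradient force = Coriolis force):
V_g = (1/(fρ)) |∂P/∂n| = 4.88×10⁻³ / (8.15×10⁻⁵ × 1.16) = 51.6 m/s
Converting: 51.6 m/s × 1.944 = 100 knots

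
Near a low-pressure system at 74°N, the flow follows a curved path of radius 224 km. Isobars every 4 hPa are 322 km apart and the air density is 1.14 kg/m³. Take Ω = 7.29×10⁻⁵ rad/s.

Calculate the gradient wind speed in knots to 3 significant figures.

Coriolis parameter at 74°N:
f = 2Ω sin φ = 2 × 7.29×10⁻⁵ × sin 74° = 1.40×10⁻⁴ s⁻¹
Pressure gradient: |∂P/∂n| = 400 Pa / 322000 m = 1.24×10⁻³ Pa/m
Geostrophic speed: V_g = |∂P/∂n|/(fρ) = 1.24×10⁻³/(1.40×10⁻⁴ × 1.14) = 7.77 m/s
Around a low, centrifugal force acts outward with Coriolis, so pressure-gradient force balances both:
(1/ρ)|∂P/∂n| = fV + V²/R  →  V² + fR·V − fR·V_g = 0
With fR = 1.40×10⁻⁴ × 224×10³ m = 31.4 m/s:
V = [−fR + √((fR)² + 4 fR V_g)]/2 = [−31.4 + √(31.4² + 4×31.4×7.77)]/2 = 6.45 m/s
Subgeostrophic (V < V_g = 7.77 m/s), as expected around a low.
Converting: 6.45 m/s × 1.944 = 12.5 knots

12.5 knots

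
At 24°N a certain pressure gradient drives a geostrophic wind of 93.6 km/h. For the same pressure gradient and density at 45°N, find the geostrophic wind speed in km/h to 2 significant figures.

54 km/h

With the same pressure gradient and density, V_g ∝ 1/f ∝ 1/sin φ.
V₂ = V₁ · sin φ₁ / sin φ₂ = 93.6 × sin 24° / sin 45°
V₂ = 93.6 × 0.4067/0.7071 = 54 km/h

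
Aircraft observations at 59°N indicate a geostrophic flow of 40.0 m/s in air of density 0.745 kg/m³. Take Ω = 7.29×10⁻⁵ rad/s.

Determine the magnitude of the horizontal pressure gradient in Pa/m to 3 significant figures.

Coriolis parameter at 59°N:
f = 2Ω sin φ = 2 × 7.29×10⁻⁵ × sin 59° = 1.25×10⁻⁴ s⁻¹
Geostrophic balance rearranged: |∂P/∂n| = f ρ V_g
|∂P/∂n| = 1.25×10⁻⁴ × 0.745 × 40.0 = 3.72×10⁻³ Pa/m

3.72×10⁻³ Pa/m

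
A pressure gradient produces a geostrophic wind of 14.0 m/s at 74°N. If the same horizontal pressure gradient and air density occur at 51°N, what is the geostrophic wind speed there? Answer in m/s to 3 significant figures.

17.3 m/s

With the same pressure gradient and density, V_g ∝ 1/f ∝ 1/sin φ.
V₂ = V₁ · sin φ₁ / sin φ₂ = 14.0 × sin 74° / sin 51°
V₂ = 14.0 × 0.9613/0.7771 = 17.3 m/s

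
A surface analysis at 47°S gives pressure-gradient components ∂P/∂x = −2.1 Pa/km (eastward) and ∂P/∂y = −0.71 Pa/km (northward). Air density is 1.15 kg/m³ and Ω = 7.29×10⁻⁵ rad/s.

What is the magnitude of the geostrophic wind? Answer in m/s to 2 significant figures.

18 m/s

Coriolis parameter at 47°S:
f = 2Ω sin φ = 2 × 7.29×10⁻⁵ × sin 47° = 1.07×10⁻⁴ s⁻¹
In the Southern Hemisphere f is negative: f = −1.07×10⁻⁴ s⁻¹.
Component geostrophic relations (x east, y north):
u_g = −(1/(fρ)) ∂P/∂y,  v_g = (1/(fρ)) ∂P/∂x
u_g = −(−0.71×10⁻³)/(−1.07×10⁻⁴ × 1.15) = −5.79 m/s;  v_g = (−2.1×10⁻³)/(−1.07×10⁻⁴ × 1.15) = 17.1 m/s
|V_g| = √(u_g² + v_g²) = 18.1 m/s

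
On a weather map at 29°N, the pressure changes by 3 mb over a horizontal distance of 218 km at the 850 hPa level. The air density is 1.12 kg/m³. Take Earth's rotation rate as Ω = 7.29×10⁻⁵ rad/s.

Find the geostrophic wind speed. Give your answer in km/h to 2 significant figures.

63 km/h

Coriolis parameter at 29°N:
f = 2Ω sin φ = 2 × 7.29×10⁻⁵ × sin 29° = 7.07×10⁻⁵ s⁻¹
Pressure gradient: |∂P/∂n| = 300 Pa / 218000 m = 1.38×10⁻³ Pa/m
Geostrophic balance (pressure-gradient force = Coriolis force):
V_g = (1/(fρ)) |∂P/∂n| = 1.38×10⁻³ / (7.07×10⁻⁵ × 1.12) = 17.4 m/s
Converting: 17.4 m/s × 3.6 = 63 km/h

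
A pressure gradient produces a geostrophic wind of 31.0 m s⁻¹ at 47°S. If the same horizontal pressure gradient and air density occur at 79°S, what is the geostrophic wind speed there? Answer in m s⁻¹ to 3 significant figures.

With the same pressure gradient and density, V_g ∝ 1/f ∝ 1/sin φ.
V₂ = V₁ · sin φ₁ / sin φ₂ = 31.0 × sin 47° / sin 79°
V₂ = 31.0 × 0.7314/0.9816 = 23.1 m s⁻¹

23.1 m s⁻¹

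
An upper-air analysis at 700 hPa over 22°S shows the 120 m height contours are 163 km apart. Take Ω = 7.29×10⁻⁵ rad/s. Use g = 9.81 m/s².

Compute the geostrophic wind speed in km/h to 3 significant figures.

476 km/h

Coriolis parameter at 22°S:
f = 2Ω sin φ = 2 × 7.29×10⁻⁵ × sin 22° = 5.46×10⁻⁵ s⁻¹
Height gradient: |∂Z/∂n| = 120 m / 163000 m = 7.36×10⁻⁴
On a pressure surface, geostrophic balance gives V_g = (g/f)|∂Z/∂n|:
V_g = 9.81 × 7.36×10⁻⁴ / 5.46×10⁻⁵ = 132 m/s
Converting: 132 m/s × 3.6 = 476 km/h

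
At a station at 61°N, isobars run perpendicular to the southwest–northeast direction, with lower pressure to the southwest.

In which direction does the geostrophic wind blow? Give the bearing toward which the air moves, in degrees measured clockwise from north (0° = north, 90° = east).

The pressure-gradient force points toward the southwest (bearing 225°).
Geostrophic balance: in the Northern Hemisphere the Coriolis force deflects motion to the right, so the geostrophic wind blows 90° to the right of the pressure-gradient force (low pressure on the left).
Rotating 225° by 90° clockwise gives 315° — the wind blows toward the northwest.

315°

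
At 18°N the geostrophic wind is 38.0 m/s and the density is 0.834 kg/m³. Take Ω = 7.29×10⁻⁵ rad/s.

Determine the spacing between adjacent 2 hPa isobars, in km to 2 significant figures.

Coriolis parameter at 18°N:
f = 2Ω sin φ = 2 × 7.29×10⁻⁵ × sin 18° = 4.51×10⁻⁵ s⁻¹
Geostrophic balance rearranged: |∂P/∂n| = f ρ V_g
|∂P/∂n| = 4.51×10⁻⁵ × 0.834 × 38.0 = 1.43×10⁻³ Pa/m
Isobar spacing: Δn = ΔP/|∂P/∂n| = 200 Pa / 1.43×10⁻³ Pa/m = 140068 m ≈ 140 km

140 km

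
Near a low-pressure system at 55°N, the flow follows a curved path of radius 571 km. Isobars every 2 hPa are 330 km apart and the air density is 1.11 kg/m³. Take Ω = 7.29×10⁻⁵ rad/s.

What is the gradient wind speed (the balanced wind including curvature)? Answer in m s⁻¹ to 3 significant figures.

4.30 m s⁻¹

Coriolis parameter at 55°N:
f = 2Ω sin φ = 2 × 7.29×10⁻⁵ × sin 55° = 1.19×10⁻⁴ s⁻¹
Pressure gradient: |∂P/∂n| = 200 Pa / 330000 m = 6.06×10⁻⁴ Pa/m
Geostrophic speed: V_g = |∂P/∂n|/(fρ) = 6.06×10⁻⁴/(1.19×10⁻⁴ × 1.11) = 4.57 m/s
Around a low, centrifugal force acts outward with Coriolis, so pressure-gradient force balances both:
(1/ρ)|∂P/∂n| = fV + V²/R  →  V² + fR·V − fR·V_g = 0
With fR = 1.19×10⁻⁴ × 571×10³ m = 68.2 m/s:
V = [−fR + √((fR)² + 4 fR V_g)]/2 = [−68.2 + √(68.2² + 4×68.2×4.57)]/2 = 4.3 m/s
Subgeostrophic (V < V_g = 4.57 m/s), as expected around a low.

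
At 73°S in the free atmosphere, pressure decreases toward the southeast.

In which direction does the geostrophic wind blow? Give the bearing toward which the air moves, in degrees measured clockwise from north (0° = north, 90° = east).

The pressure-gradient force points toward the southeast (bearing 135°).
Geostrophic balance: in the Southern Hemisphere the Coriolis force deflects motion to the left, so the geostrophic wind blows 90° to the left of the pressure-gradient force (low pressure on the right).
Rotating 135° by 90° counterclockwise gives 045° — the wind blows toward the northeast.

045°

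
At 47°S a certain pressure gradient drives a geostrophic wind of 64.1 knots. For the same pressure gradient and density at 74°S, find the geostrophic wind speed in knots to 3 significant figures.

With the same pressure gradient and density, V_g ∝ 1/f ∝ 1/sin φ.
V₂ = V₁ · sin φ₁ / sin φ₂ = 64.1 × sin 47° / sin 74°
V₂ = 64.1 × 0.7314/0.9613 = 48.8 knots

48.8 knots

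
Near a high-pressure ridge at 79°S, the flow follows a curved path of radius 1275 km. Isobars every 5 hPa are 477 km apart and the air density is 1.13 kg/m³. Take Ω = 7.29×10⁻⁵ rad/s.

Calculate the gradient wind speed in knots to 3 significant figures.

13.1 knots

Coriolis parameter at 79°S:
f = 2Ω sin φ = 2 × 7.29×10⁻⁵ × sin 79° = 1.43×10⁻⁴ s⁻¹
Pressure gradient: |∂P/∂n| = 500 Pa / 477000 m = 1.05×10⁻³ Pa/m
Geostrophic speed: V_g = |∂P/∂n|/(fρ) = 1.05×10⁻³/(1.43×10⁻⁴ × 1.13) = 6.48 m/s
Around a high, pressure-gradient force acts outward with centrifugal, so Coriolis balances both:
fV = (1/ρ)|∂P/∂n| + V²/R  →  V² − fR·V + fR·V_g = 0
With fR = 1.43×10⁻⁴ × 1275×10³ m = 182 m/s:
V = [fR − √((fR)² − 4 fR V_g)]/2 = [182 − √(182² − 4×182×6.48)]/2 = 6.73 m/s
Supergeostrophic (V > V_g = 6.48 m/s), as expected around a high.
Converting: 6.73 m/s × 1.944 = 13.1 knots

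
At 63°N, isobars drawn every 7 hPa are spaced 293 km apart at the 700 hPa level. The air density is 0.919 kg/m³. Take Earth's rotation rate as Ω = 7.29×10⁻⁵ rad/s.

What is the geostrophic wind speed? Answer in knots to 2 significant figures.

39 knots

Coriolis parameter at 63°N:
f = 2Ω sin φ = 2 × 7.29×10⁻⁵ × sin 63° = 1.30×10⁻⁴ s⁻¹
Pressure gradient: |∂P/∂n| = 700 Pa / 293000 m = 2.39×10⁻³ Pa/m
Geostrophic balance (pressure-gradient force = Coriolis force):
V_g = (1/(fρ)) |∂P/∂n| = 2.39×10⁻³ / (1.30×10⁻⁴ × 0.919) = 20.0 m/s
Converting: 20.0 m/s × 1.944 = 39 knots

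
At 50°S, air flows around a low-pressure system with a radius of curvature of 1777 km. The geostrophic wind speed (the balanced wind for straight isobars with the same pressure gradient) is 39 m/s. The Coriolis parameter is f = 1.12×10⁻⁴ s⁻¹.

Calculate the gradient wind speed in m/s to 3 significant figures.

33.4 m/s

Around a low, centrifugal force acts outward with Coriolis, so pressure-gradient force balances both:
(1/ρ)|∂P/∂n| = fV + V²/R  →  V² + fR·V − fR·V_g = 0
With fR = 1.12×10⁻⁴ × 1777×10³ m = 199 m/s:
V = [−fR + √((fR)² + 4 fR V_g)]/2 = [−199 + √(199² + 4×199×39)]/2 = 33.4 m/s
Subgeostrophic (V < V_g = 39 m/s), as expected around a low.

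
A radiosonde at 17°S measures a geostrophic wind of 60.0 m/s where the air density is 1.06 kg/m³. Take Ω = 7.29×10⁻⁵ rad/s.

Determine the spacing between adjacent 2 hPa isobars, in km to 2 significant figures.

74 km

Coriolis parameter at 17°S:
f = 2Ω sin φ = 2 × 7.29×10⁻⁵ × sin 17° = 4.26×10⁻⁵ s⁻¹
Geostrophic balance rearranged: |∂P/∂n| = f ρ V_g
|∂P/∂n| = 4.26×10⁻⁵ × 1.06 × 60.0 = 2.71×10⁻³ Pa/m
Isobar spacing: Δn = ΔP/|∂P/∂n| = 200 Pa / 2.71×10⁻³ Pa/m = 73770 m ≈ 74 km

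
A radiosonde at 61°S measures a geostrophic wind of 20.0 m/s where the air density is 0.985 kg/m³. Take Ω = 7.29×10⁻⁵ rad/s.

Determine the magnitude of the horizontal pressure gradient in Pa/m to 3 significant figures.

Coriolis parameter at 61°S:
f = 2Ω sin φ = 2 × 7.29×10⁻⁵ × sin 61° = 1.28×10⁻⁴ s⁻¹
Geostrophic balance rearranged: |∂P/∂n| = f ρ V_g
|∂P/∂n| = 1.28×10⁻⁴ × 0.985 × 20.0 = 2.51×10⁻³ Pa/m

2.51×10⁻³ Pa/m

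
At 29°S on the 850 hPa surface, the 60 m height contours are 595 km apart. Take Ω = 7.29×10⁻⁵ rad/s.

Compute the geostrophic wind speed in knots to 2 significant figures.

Coriolis parameter at 29°S:
f = 2Ω sin φ = 2 × 7.29×10⁻⁵ × sin 29° = 7.07×10⁻⁵ s⁻¹
Height gradient: |∂Z/∂n| = 60 m / 595000 m = 1.01×10⁻⁴
On a pressure surface, geostrophic balance gives V_g = (g/f)|∂Z/∂n|:
V_g = 9.81 × 1.01×10⁻⁴ / 7.07×10⁻⁵ = 14.0 m/s
Converting: 14.0 m/s × 1.944 = 27 knots

27 knots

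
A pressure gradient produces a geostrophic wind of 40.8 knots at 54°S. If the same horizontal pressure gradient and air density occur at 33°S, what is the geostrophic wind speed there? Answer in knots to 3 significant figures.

With the same pressure gradient and density, V_g ∝ 1/f ∝ 1/sin φ.
V₂ = V₁ · sin φ₁ / sin φ₂ = 40.8 × sin 54° / sin 33°
V₂ = 40.8 × 0.8090/0.5446 = 60.6 knots

60.6 knots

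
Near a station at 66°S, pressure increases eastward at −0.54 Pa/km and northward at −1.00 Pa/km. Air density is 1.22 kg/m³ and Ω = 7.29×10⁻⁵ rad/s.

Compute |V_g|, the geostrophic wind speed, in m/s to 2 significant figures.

Coriolis parameter at 66°S:
f = 2Ω sin φ = 2 × 7.29×10⁻⁵ × sin 66° = 1.33×10⁻⁴ s⁻¹
In the Southern Hemisphere f is negative: f = −1.33×10⁻⁴ s⁻¹.
Component geostrophic relations (x east, y north):
u_g = −(1/(fρ)) ∂P/∂y,  v_g = (1/(fρ)) ∂P/∂x
u_g = −(−1.00×10⁻³)/(−1.33×10⁻⁴ × 1.22) = −6.15 m/s;  v_g = (−0.54×10⁻³)/(−1.33×10⁻⁴ × 1.22) = 3.32 m/s
|V_g| = √(u_g² + v_g²) = 6.99 m/s

7.0 m/s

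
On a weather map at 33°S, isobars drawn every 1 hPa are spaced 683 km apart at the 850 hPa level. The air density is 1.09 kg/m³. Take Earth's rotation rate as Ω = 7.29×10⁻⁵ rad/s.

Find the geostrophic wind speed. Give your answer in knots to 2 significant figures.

Coriolis parameter at 33°S:
f = 2Ω sin φ = 2 × 7.29×10⁻⁵ × sin 33° = 7.94×10⁻⁵ s⁻¹
Pressure gradient: |∂P/∂n| = 100 Pa / 683000 m = 1.46×10⁻⁴ Pa/m
Geostrophic balance (pressure-gradient force = Coriolis force):
V_g = (1/(fρ)) |∂P/∂n| = 1.46×10⁻⁴ / (7.94×10⁻⁵ × 1.09) = 1.69 m/s
Converting: 1.69 m/s × 1.944 = 3.3 knots

3.3 knots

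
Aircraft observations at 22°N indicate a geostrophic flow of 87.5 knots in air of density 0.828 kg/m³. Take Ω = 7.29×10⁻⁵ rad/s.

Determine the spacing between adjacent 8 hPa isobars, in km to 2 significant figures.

390 km

Coriolis parameter at 22°N:
f = 2Ω sin φ = 2 × 7.29×10⁻⁵ × sin 22° = 5.46×10⁻⁵ s⁻¹
Wind speed in SI: 87.5 knots = 45.0 m/s
Geostrophic balance rearranged: |∂P/∂n| = f ρ V_g
|∂P/∂n| = 5.46×10⁻⁵ × 0.828 × 45.0 = 2.04×10⁻³ Pa/m
Isobar spacing: Δn = ΔP/|∂P/∂n| = 800 Pa / 2.04×10⁻³ Pa/m = 392989 m ≈ 390 km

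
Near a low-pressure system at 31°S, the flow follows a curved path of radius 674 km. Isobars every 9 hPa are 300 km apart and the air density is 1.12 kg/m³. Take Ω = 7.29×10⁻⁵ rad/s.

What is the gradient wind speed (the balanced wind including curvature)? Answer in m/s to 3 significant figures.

Coriolis parameter at 31°S:
f = 2Ω sin φ = 2 × 7.29×10⁻⁵ × sin 31° = 7.51×10⁻⁵ s⁻¹
Pressure gradient: |∂P/∂n| = 900 Pa / 300000 m = 3.00×10⁻³ Pa/m
Geostrophic speed: V_g = |∂P/∂n|/(fρ) = 3.00×10⁻³/(7.51×10⁻⁵ × 1.12) = 35.7 m/s
Around a low, centrifugal force acts outward with Coriolis, so pressure-gradient force balances both:
(1/ρ)|∂P/∂n| = fV + V²/R  →  V² + fR·V − fR·V_g = 0
With fR = 7.51×10⁻⁵ × 674×10³ m = 50.6 m/s:
V = [−fR + √((fR)² + 4 fR V_g)]/2 = [−50.6 + √(50.6² + 4×50.6×35.7)]/2 = 24.1 m/s
Subgeostrophic (V < V_g = 35.7 m/s), as expected around a low.

24.1 m/s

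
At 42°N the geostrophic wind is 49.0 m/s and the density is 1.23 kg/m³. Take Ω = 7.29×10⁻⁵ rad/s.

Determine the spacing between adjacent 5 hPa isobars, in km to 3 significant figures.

85.0 km

Coriolis parameter at 42°N:
f = 2Ω sin φ = 2 × 7.29×10⁻⁵ × sin 42° = 9.76×10⁻⁵ s⁻¹
Geostrophic balance rearranged: |∂P/∂n| = f ρ V_g
|∂P/∂n| = 9.76×10⁻⁵ × 1.23 × 49.0 = 5.88×10⁻³ Pa/m
Isobar spacing: Δn = ΔP/|∂P/∂n| = 500 Pa / 5.88×10⁻³ Pa/m = 85036 m ≈ 85.0 km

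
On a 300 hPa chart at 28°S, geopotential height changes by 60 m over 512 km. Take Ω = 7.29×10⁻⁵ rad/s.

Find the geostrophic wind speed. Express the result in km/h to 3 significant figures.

Coriolis parameter at 28°S:
f = 2Ω sin φ = 2 × 7.29×10⁻⁵ × sin 28° = 6.84×10⁻⁵ s⁻¹
Height gradient: |∂Z/∂n| = 60 m / 512000 m = 1.17×10⁻⁴
On a pressure surface, geostrophic balance gives V_g = (g/f)|∂Z/∂n|:
V_g = 9.81 × 1.17×10⁻⁴ / 6.84×10⁻⁵ = 16.8 m/s
Converting: 16.8 m/s × 3.6 = 60.5 km/h

60.5 km/h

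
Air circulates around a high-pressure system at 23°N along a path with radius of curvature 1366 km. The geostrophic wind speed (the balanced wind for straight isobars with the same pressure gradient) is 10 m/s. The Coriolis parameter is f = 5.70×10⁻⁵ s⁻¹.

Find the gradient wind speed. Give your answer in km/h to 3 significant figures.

42.4 km/h

Around a high, pressure-gradient force acts outward with centrifugal, so Coriolis balances both:
fV = (1/ρ)|∂P/∂n| + V²/R  →  V² − fR·V + fR·V_g = 0
With fR = 5.70×10⁻⁵ × 1366×10³ m = 77.9 m/s:
V = [fR − √((fR)² − 4 fR V_g)]/2 = [77.9 − √(77.9² − 4×77.9×10)]/2 = 11.8 m/s
Supergeostrophic (V > V_g = 10 m/s), as expected around a high.
Converting: 11.8 m/s × 3.6 = 42.4 km/h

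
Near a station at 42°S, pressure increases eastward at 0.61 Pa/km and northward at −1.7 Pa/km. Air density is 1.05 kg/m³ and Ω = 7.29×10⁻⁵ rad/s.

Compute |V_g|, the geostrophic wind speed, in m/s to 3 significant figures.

17.6 m/s

Coriolis parameter at 42°S:
f = 2Ω sin φ = 2 × 7.29×10⁻⁵ × sin 42° = 9.76×10⁻⁵ s⁻¹
In the Southern Hemisphere f is negative: f = −9.76×10⁻⁵ s⁻¹.
Component geostrophic relations (x east, y north):
u_g = −(1/(fρ)) ∂P/∂y,  v_g = (1/(fρ)) ∂P/∂x
u_g = −(−1.7×10⁻³)/(−9.76×10⁻⁵ × 1.05) = −16.6 m/s;  v_g = (0.61×10⁻³)/(−9.76×10⁻⁵ × 1.05) = −5.95 m/s
|V_g| = √(u_g² + v_g²) = 17.6 m/s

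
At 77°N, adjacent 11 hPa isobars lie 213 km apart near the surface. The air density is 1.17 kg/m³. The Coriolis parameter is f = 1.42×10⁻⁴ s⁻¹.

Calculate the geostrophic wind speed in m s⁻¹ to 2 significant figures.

31 m s⁻¹

Pressure gradient: |∂P/∂n| = 1100 Pa / 213000 m = 5.16×10⁻³ Pa/m
Geostrophic balance (pressure-gradient force = Coriolis force):
V_g = (1/(fρ)) |∂P/∂n| = 5.16×10⁻³ / (1.42×10⁻⁴ × 1.17) = 31.1 m/s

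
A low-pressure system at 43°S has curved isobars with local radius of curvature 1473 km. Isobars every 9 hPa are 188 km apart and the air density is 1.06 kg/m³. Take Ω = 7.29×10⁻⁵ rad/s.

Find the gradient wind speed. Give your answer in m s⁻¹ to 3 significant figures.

Coriolis parameter at 43°S:
f = 2Ω sin φ = 2 × 7.29×10⁻⁵ × sin 43° = 9.94×10⁻⁵ s⁻¹
Pressure gradient: |∂P/∂n| = 900 Pa / 188000 m = 4.79×10⁻³ Pa/m
Geostrophic speed: V_g = |∂P/∂n|/(fρ) = 4.79×10⁻³/(9.94×10⁻⁵ × 1.06) = 45.4 m/s
Around a low, centrifugal force acts outward with Coriolis, so pressure-gradient force balances both:
(1/ρ)|∂P/∂n| = fV + V²/R  →  V² + fR·V − fR·V_g = 0
With fR = 9.94×10⁻⁵ × 1473×10³ m = 146 m/s:
V = [−fR + √((fR)² + 4 fR V_g)]/2 = [−146 + √(146² + 4×146×45.4)]/2 = 36.4 m/s
Subgeostrophic (V < V_g = 45.4 m/s), as expected around a low.

36.4 m s⁻¹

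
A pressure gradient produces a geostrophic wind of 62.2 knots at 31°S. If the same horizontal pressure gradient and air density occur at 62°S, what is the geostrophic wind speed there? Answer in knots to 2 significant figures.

36 knots

With the same pressure gradient and density, V_g ∝ 1/f ∝ 1/sin φ.
V₂ = V₁ · sin φ₁ / sin φ₂ = 62.2 × sin 31° / sin 62°
V₂ = 62.2 × 0.5150/0.8829 = 36 knots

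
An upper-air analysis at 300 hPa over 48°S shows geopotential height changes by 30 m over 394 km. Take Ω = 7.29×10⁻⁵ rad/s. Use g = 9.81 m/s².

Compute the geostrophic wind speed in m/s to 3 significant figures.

Coriolis parameter at 48°S:
f = 2Ω sin φ = 2 × 7.29×10⁻⁵ × sin 48° = 1.08×10⁻⁴ s⁻¹
Height gradient: |∂Z/∂n| = 30 m / 394000 m = 7.61×10⁻⁵
On a pressure surface, geostrophic balance gives V_g = (g/f)|∂Z/∂n|:
V_g = 9.81 × 7.61×10⁻⁵ / 1.08×10⁻⁴ = 6.89 m/s

6.89 m/s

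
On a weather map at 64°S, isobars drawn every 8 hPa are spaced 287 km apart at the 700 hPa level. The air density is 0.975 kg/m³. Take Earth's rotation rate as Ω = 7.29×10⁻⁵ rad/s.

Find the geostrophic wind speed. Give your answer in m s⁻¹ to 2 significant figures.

Coriolis parameter at 64°S:
f = 2Ω sin φ = 2 × 7.29×10⁻⁵ × sin 64° = 1.31×10⁻⁴ s⁻¹
Pressure gradient: |∂P/∂n| = 800 Pa / 287000 m = 2.79×10⁻³ Pa/m
Geostrophic balance (pressure-gradient force = Coriolis force):
V_g = (1/(fρ)) |∂P/∂n| = 2.79×10⁻³ / (1.31×10⁻⁴ × 0.975) = 21.8 m/s

22 m s⁻¹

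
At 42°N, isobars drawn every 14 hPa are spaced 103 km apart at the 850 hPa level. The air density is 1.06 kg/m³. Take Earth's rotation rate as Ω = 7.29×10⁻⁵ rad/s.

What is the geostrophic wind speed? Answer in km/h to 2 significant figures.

Coriolis parameter at 42°N:
f = 2Ω sin φ = 2 × 7.29×10⁻⁵ × sin 42° = 9.76×10⁻⁵ s⁻¹
Pressure gradient: |∂P/∂n| = 1400 Pa / 103000 m = 1.36×10⁻² Pa/m
Geostrophic balance (pressure-gradient force = Coriolis force):
V_g = (1/(fρ)) |∂P/∂n| = 1.36×10⁻² / (9.76×10⁻⁵ × 1.06) = 131 m/s
Converting: 131 m/s × 3.6 = 470 km/h

470 km/h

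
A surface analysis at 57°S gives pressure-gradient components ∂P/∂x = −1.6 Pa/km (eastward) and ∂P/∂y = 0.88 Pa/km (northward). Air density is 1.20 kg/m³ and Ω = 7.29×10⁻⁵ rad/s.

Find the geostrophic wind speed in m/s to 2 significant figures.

Coriolis parameter at 57°S:
f = 2Ω sin φ = 2 × 7.29×10⁻⁵ × sin 57° = 1.22×10⁻⁴ s⁻¹
In the Southern Hemisphere f is negative: f = −1.22×10⁻⁴ s⁻¹.
Component geostrophic relations (x east, y north):
u_g = −(1/(fρ)) ∂P/∂y,  v_g = (1/(fρ)) ∂P/∂x
u_g = −(0.88×10⁻³)/(−1.22×10⁻⁴ × 1.20) = 6.00 m/s;  v_g = (−1.6×10⁻³)/(−1.22×10⁻⁴ × 1.20) = 10.9 m/s
|V_g| = √(u_g² + v_g²) = 12.4 m/s

12 m/s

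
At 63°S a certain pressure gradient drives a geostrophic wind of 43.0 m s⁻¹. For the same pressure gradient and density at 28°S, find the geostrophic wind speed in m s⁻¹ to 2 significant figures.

With the same pressure gradient and density, V_g ∝ 1/f ∝ 1/sin φ.
V₂ = V₁ · sin φ₁ / sin φ₂ = 43.0 × sin 63° / sin 28°
V₂ = 43.0 × 0.8910/0.4695 = 82 m s⁻¹

82 m s⁻¹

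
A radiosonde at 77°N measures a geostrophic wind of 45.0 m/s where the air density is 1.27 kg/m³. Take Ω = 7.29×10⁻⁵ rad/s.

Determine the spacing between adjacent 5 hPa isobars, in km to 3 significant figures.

61.6 km

Coriolis parameter at 77°N:
f = 2Ω sin φ = 2 × 7.29×10⁻⁵ × sin 77° = 1.42×10⁻⁴ s⁻¹
Geostrophic balance rearranged: |∂P/∂n| = f ρ V_g
|∂P/∂n| = 1.42×10⁻⁴ × 1.27 × 45.0 = 8.12×10⁻³ Pa/m
Isobar spacing: Δn = ΔP/|∂P/∂n| = 500 Pa / 8.12×10⁻³ Pa/m = 61585 m ≈ 61.6 km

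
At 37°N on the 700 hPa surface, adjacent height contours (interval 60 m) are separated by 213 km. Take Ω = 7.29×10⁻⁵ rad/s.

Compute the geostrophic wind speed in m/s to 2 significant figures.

Coriolis parameter at 37°N:
f = 2Ω sin φ = 2 × 7.29×10⁻⁵ × sin 37° = 8.77×10⁻⁵ s⁻¹
Height gradient: |∂Z/∂n| = 60 m / 213000 m = 2.82×10⁻⁴
On a pressure surface, geostrophic balance gives V_g = (g/f)|∂Z/∂n|:
V_g = 9.81 × 2.82×10⁻⁴ / 8.77×10⁻⁵ = 31.5 m/s

31 m/s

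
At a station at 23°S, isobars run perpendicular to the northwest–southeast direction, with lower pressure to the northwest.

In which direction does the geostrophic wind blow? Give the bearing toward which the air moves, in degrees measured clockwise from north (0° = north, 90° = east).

225°

The pressure-gradient force points toward the northwest (bearing 315°).
Geostrophic balance: in the Southern Hemisphere the Coriolis force deflects motion to the left, so the geostrophic wind blows 90° to the left of the pressure-gradient force (low pressure on the right).
Rotating 315° by 90° counterclockwise gives 225° — the wind blows toward the southwest.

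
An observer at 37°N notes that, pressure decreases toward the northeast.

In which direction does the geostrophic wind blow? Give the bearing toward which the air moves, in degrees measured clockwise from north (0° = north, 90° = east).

The pressure-gradient force points toward the northeast (bearing 045°).
Geostrophic balance: in the Northern Hemisphere the Coriolis force deflects motion to the right, so the geostrophic wind blows 90° to the right of the pressure-gradient force (low pressure on the left).
Rotating 045° by 90° clockwise gives 135° — the wind blows toward the southeast.

135°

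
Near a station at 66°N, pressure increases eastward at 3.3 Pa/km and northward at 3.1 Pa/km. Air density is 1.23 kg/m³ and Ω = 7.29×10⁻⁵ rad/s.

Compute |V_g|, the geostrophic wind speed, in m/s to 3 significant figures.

27.6 m/s

Coriolis parameter at 66°N:
f = 2Ω sin φ = 2 × 7.29×10⁻⁵ × sin 66° = 1.33×10⁻⁴ s⁻¹
Component geostrophic relations (x east, y north):
u_g = −(1/(fρ)) ∂P/∂y,  v_g = (1/(fρ)) ∂P/∂x
u_g = −(3.1×10⁻³)/(1.33×10⁻⁴ × 1.23) = −18.9 m/s;  v_g = (3.3×10⁻³)/(1.33×10⁻⁴ × 1.23) = 20.1 m/s
|V_g| = √(u_g² + v_g²) = 27.6 m/s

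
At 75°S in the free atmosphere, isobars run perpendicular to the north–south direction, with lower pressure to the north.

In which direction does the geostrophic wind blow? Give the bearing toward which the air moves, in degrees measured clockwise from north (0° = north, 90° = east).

The pressure-gradient force points toward the north (bearing 000°).
Geostrophic balance: in the Southern Hemisphere the Coriolis force deflects motion to the left, so the geostrophic wind blows 90° to the left of the pressure-gradient force (low pressure on the right).
Rotating 000° by 90° counterclockwise gives 270° — the wind blows toward the west.

270°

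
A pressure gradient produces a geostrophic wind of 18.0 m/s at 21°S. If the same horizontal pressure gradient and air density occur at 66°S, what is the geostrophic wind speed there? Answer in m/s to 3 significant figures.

With the same pressure gradient and density, V_g ∝ 1/f ∝ 1/sin φ.
V₂ = V₁ · sin φ₁ / sin φ₂ = 18.0 × sin 21° / sin 66°
V₂ = 18.0 × 0.3584/0.9135 = 7.06 m/s

7.06 m/s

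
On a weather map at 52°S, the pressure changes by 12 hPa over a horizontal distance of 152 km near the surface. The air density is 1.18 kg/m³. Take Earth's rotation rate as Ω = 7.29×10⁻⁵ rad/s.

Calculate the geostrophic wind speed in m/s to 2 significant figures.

Coriolis parameter at 52°S:
f = 2Ω sin φ = 2 × 7.29×10⁻⁵ × sin 52° = 1.15×10⁻⁴ s⁻¹
Pressure gradient: |∂P/∂n| = 1200 Pa / 152000 m = 7.89×10⁻³ Pa/m
Geostrophic balance (pressure-gradient force = Coriolis force):
V_g = (1/(fρ)) |∂P/∂n| = 7.89×10⁻³ / (1.15×10⁻⁴ × 1.18) = 58.2 m/s

58 m/s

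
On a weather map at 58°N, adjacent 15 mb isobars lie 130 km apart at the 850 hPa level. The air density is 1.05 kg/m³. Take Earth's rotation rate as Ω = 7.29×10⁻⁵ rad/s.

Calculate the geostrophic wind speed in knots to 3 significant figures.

173 knots

Coriolis parameter at 58°N:
f = 2Ω sin φ = 2 × 7.29×10⁻⁵ × sin 58° = 1.24×10⁻⁴ s⁻¹
Pressure gradient: |∂P/∂n| = 1500 Pa / 130000 m = 1.15×10⁻² Pa/m
Geostrophic balance (pressure-gradient force = Coriolis force):
V_g = (1/(fρ)) |∂P/∂n| = 1.15×10⁻² / (1.24×10⁻⁴ × 1.05) = 88.9 m/s
Converting: 88.9 m/s × 1.944 = 173 knots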